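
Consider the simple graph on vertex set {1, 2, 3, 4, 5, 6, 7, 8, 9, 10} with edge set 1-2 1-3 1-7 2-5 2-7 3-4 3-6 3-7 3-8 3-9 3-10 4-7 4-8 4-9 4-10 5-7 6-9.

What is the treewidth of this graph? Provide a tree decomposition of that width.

Treewidth 2.
Bags: B1 = {3, 4, 7}  B2 = {1, 3, 7}  B3 = {3, 4, 10}  B4 = {3, 4, 8}  B5 = {3, 4, 9}  B6 = {3, 6, 9}  B7 = {1, 2, 7}  B8 = {2, 5, 7}
Tree: B1–B2, B1–B3, B3–B4, B3–B5, B5–B6, B2–B7, B7–B8

The largest bag has 3 vertices, giving width 2; this decomposition certifies tw(G) ≤ 2. On the other hand G contains the 3-clique {1, 2, 7}. A clique must lie in a single bag of any decomposition, so no decomposition can have width below 2. Therefore the treewidth is 2.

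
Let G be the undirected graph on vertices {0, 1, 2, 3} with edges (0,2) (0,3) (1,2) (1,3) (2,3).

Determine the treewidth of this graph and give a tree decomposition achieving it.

Each bag holds 3 vertices, so the decomposition has width 2, which upper-bounds the treewidth. On the other hand G contains the 3-clique {0, 2, 3}. A clique must lie in a single bag of any decomposition, so no decomposition can have width below 2. Combining the bounds, tw(G) = 2.

Treewidth 2.
One such decomposition:
Bags: B1 = {0, 2, 3}  B2 = {1, 2, 3}
Tree: B1–B2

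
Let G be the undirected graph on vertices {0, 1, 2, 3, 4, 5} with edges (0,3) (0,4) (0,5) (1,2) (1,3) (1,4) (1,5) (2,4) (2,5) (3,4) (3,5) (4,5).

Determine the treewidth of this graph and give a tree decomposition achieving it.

Treewidth 3.
Bags: B1 = {1, 3, 4, 5}  B2 = {0, 3, 4, 5}  B3 = {1, 2, 4, 5}
Tree: B1–B2, B1–B3

Each bag holds 4 vertices, so the decomposition has width 3, which upper-bounds the treewidth. Conversely, {0, 3, 4, 5} is a clique of size 4, and the vertices of any clique must share a bag in every tree decomposition; so some bag has ≥ 4 vertices and tw(G) ≥ 3. Therefore the treewidth is 3.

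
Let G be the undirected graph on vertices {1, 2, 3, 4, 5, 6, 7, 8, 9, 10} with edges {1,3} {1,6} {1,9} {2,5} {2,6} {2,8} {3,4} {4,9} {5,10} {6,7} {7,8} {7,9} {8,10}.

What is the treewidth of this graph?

2

A width-2 tree decomposition is:
Bags: B1 = {1, 3, 4}  B2 = {1, 4, 9}  B3 = {1, 6, 9}  B4 = {6, 7, 9}  B5 = {2, 6, 7}  B6 = {2, 7, 8}  B7 = {2, 5, 8}  B8 = {5, 8, 10}
Tree: B1–B2, B2–B3, B3–B4, B4–B5, B5–B6, B6–B7, B7–B8
Every bag has size at most 3, so the width is 3 − 1 = 2 and tw(G) ≤ 2. Since 3–4–9–1–3 is a cycle in G, G is not acyclic. Forests are exactly the graphs of treewidth ≤ 1, so tw(G) ≥ 2. Therefore the treewidth is 2.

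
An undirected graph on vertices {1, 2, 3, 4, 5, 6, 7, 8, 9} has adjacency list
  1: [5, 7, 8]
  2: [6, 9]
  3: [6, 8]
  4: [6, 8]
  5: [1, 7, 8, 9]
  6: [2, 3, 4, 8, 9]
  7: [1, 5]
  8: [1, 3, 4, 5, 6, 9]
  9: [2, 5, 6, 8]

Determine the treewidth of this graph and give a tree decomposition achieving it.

Every bag has size at most 3, so the width is 3 − 1 = 2 and tw(G) ≤ 2. For the lower bound, the 3 vertices {1, 5, 8} are pairwise adjacent, and any tree decomposition puts a clique entirely inside one bag — forcing width ≥ 2. Hence tw(G) = 2 exactly.

Treewidth 2.
One such decomposition:
Bags: B1 = {1, 5, 8}  B2 = {5, 8, 9}  B3 = {6, 8, 9}  B4 = {4, 6, 8}  B5 = {2, 6, 9}  B6 = {1, 5, 7}  B7 = {3, 6, 8}
Tree: B1–B2, B2–B3, B3–B4, B3–B5, B1–B6, B4–B7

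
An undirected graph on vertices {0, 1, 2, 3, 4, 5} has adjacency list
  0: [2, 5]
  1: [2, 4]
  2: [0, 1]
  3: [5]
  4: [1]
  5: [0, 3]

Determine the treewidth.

1

A width-1 tree decomposition is:
Bags: B1 = {1, 4}  B2 = {1, 2}  B3 = {0, 2}  B4 = {0, 5}  B5 = {3, 5}
Tree: B1–B2, B2–B3, B3–B4, B4–B5
Every bag has size at most 2, so the width is 2 − 1 = 1 and tw(G) ≤ 1. G has an edge, so its treewidth is at least 1. Therefore the treewidth is 1.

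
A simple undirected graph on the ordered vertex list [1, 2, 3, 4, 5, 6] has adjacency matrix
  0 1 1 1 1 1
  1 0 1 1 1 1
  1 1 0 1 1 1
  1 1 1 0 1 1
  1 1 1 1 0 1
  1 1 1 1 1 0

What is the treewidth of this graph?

A width-5 tree decomposition is:
Bags: B1 = {1, 2, 3, 4, 5, 6}
Tree: (single bag)
With just one bag of size 6, the width is 6 − 1 = 5, so tw(G) ≤ 5. For the lower bound, the 6 vertices {1, 2, 3, 4, 5, 6} are pairwise adjacent, and any tree decomposition puts a clique entirely inside one bag — forcing width ≥ 5. Therefore the treewidth is 5.

5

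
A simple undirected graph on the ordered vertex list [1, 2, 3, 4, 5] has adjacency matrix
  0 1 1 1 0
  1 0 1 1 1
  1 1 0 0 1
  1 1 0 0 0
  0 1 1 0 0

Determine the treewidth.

A width-2 tree decomposition is:
Bags: B1 = {1, 2, 3}  B2 = {1, 2, 4}  B3 = {2, 3, 5}
Tree: B1–B2, B1–B3
The largest bag has 3 vertices, giving width 2; this decomposition certifies tw(G) ≤ 2. Conversely, {1, 2, 3} is a clique of size 3, and the vertices of any clique must share a bag in every tree decomposition; so some bag has ≥ 3 vertices and tw(G) ≥ 2. The upper and lower bounds meet at 2, so that is the treewidth.

2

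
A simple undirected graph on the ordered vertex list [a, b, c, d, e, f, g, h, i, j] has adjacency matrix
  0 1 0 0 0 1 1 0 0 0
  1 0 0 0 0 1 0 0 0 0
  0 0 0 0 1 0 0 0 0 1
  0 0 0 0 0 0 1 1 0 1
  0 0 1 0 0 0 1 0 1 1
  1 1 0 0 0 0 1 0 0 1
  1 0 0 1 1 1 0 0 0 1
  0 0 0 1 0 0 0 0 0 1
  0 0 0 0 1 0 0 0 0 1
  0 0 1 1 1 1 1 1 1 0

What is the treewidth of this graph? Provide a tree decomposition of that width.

Treewidth 2.
One optimal decomposition is:
Bags: B1 = {e, g, j}  B2 = {f, g, j}  B3 = {d, g, j}  B4 = {a, f, g}  B5 = {e, i, j}  B6 = {d, h, j}  B7 = {c, e, j}  B8 = {a, b, f}
Tree: B1–B2, B2–B3, B2–B4, B1–B5, B3–B6, B1–B7, B4–B8

Every bag has size at most 3, so the width is 3 − 1 = 2 and tw(G) ≤ 2. On the other hand G contains the 3-clique {d, g, j}. A clique must lie in a single bag of any decomposition, so no decomposition can have width below 2. Hence tw(G) = 2 exactly.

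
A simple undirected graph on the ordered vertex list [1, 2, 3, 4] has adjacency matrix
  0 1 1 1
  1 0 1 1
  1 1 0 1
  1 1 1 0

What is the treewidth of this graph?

3

A width-3 tree decomposition is:
Bags: B1 = {1, 2, 3, 4}
Tree: (single bag)
With just one bag of size 4, the width is 4 − 1 = 3, so tw(G) ≤ 3. On the other hand G contains the 4-clique {1, 2, 3, 4}. A clique must lie in a single bag of any decomposition, so no decomposition can have width below 3. Hence tw(G) = 3 exactly.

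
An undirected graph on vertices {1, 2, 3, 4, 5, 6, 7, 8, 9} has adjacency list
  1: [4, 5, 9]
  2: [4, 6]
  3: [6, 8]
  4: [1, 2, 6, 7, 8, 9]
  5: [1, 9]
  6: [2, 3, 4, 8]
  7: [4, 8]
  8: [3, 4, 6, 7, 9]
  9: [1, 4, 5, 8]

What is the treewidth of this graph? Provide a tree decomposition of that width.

Each bag holds 3 vertices, so the decomposition has width 2, which upper-bounds the treewidth. For the lower bound, the 3 vertices {3, 6, 8} are pairwise adjacent, and any tree decomposition puts a clique entirely inside one bag — forcing width ≥ 2. Therefore the treewidth is 2.

Treewidth 2.
One such decomposition:
Bags: B1 = {2, 4, 6}  B2 = {4, 6, 8}  B3 = {4, 8, 9}  B4 = {1, 4, 9}  B5 = {3, 6, 8}  B6 = {4, 7, 8}  B7 = {1, 5, 9}
Tree: B1–B2, B2–B3, B3–B4, B2–B5, B3–B6, B4–B7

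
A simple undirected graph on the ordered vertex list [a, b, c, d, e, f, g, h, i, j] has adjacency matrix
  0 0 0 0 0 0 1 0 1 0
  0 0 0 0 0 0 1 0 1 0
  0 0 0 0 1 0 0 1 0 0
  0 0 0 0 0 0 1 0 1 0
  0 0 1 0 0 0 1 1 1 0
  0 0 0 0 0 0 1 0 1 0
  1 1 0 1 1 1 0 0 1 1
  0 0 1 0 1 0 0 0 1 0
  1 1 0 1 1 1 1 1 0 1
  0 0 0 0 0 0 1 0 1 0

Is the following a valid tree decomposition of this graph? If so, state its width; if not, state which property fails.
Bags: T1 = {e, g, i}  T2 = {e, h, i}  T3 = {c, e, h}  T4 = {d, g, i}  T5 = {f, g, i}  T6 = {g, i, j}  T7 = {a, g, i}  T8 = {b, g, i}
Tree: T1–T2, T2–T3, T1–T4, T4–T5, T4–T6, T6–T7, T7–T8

Every vertex of G appears in some bag (union = {a, b, c, d, e, f, g, h, i, j}); every edge is covered by a bag; and for each vertex v the set of bags containing v is connected in the bag tree. The decomposition is therefore valid. The largest bag has 3 vertices, so the width is 2.

Yes; width 2.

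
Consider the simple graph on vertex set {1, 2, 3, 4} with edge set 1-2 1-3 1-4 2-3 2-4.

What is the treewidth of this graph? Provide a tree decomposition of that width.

Every bag has size at most 3, so the width is 3 − 1 = 2 and tw(G) ≤ 2. Conversely, {1, 2, 3} is a clique of size 3, and the vertices of any clique must share a bag in every tree decomposition; so some bag has ≥ 3 vertices and tw(G) ≥ 2. Combining the bounds, tw(G) = 2.

Treewidth 2.
One such decomposition:
Bags: B1 = {1, 2, 4}  B2 = {1, 2, 3}
Tree: B1–B2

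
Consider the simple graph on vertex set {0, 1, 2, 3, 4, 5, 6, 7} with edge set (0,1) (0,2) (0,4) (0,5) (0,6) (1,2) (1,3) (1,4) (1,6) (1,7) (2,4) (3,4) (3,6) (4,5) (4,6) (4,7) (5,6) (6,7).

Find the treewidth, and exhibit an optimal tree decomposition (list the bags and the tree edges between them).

Treewidth 3.
Bags: B1 = {0, 1, 2, 4}  B2 = {0, 1, 4, 6}  B3 = {1, 3, 4, 6}  B4 = {1, 4, 6, 7}  B5 = {0, 4, 5, 6}
Tree: B1–B2, B2–B3, B3–B4, B2–B5

The largest bag has 4 vertices, giving width 3; this decomposition certifies tw(G) ≤ 3. On the other hand G contains the 4-clique {0, 1, 2, 4}. A clique must lie in a single bag of any decomposition, so no decomposition can have width below 3. The upper and lower bounds meet at 3, so that is the treewidth.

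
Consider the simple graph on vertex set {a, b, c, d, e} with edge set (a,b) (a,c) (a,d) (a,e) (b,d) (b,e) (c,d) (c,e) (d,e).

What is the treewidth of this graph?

3

A width-3 tree decomposition is:
Bags: B1 = {a, b, d, e}  B2 = {a, c, d, e}
Tree: B1–B2
Each bag holds 4 vertices, so the decomposition has width 3, which upper-bounds the treewidth. For the lower bound, the 4 vertices {a, c, d, e} are pairwise adjacent, and any tree decomposition puts a clique entirely inside one bag — forcing width ≥ 3. Combining the bounds, tw(G) = 3.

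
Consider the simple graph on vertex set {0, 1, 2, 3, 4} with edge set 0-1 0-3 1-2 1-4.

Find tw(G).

A width-1 tree decomposition is:
Bags: B1 = {0, 1}  B2 = {1, 4}  B3 = {0, 3}  B4 = {1, 2}
Tree: B1–B2, B1–B3, B1–B4
The largest bag has 2 vertices, giving width 1; this decomposition certifies tw(G) ≤ 1. Since G has at least one edge (e.g. 0–1), it is not an edgeless graph, so tw(G) ≥ 1. The upper and lower bounds meet at 1, so that is the treewidth.

1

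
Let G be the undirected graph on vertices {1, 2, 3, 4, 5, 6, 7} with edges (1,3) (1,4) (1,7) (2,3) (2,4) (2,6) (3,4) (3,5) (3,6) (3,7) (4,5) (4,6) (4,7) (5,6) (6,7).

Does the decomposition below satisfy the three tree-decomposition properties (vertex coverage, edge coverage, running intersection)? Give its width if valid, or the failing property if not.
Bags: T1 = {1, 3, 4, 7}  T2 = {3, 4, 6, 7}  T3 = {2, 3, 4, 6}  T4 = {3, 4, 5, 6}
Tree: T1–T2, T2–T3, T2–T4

Every vertex of G appears in some bag (union = {1, 2, 3, 4, 5, 6, 7}); every edge is covered by a bag; and for each vertex v the set of bags containing v is connected in the bag tree. The decomposition is therefore valid. The largest bag has 4 vertices, so the width is 3.

Yes; width 3.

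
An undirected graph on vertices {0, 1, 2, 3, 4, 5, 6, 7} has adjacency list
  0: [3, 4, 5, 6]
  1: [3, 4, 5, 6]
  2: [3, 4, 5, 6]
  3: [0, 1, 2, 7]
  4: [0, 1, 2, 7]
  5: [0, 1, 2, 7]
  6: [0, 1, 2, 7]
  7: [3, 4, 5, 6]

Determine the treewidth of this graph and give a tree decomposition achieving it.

The largest bag has 5 vertices, giving width 4; this decomposition certifies tw(G) ≤ 4. For the lower bound: the 5 vertex sets {1,4}, {3,7}, {0,5}, {6}, {2} are disjoint, each induces a connected subgraph, and every pair is joined by at least one edge of G. Contracting each set to a single vertex therefore yields K_{5} as a minor, and since treewidth is minor-monotone, tw(G) ≥ tw(K_{5}) = 4. Combining the bounds, tw(G) = 4.

Treewidth 4.
One optimal decomposition is:
Bags: B1 = {1, 3, 4, 5, 6}  B2 = {3, 4, 5, 6, 7}  B3 = {0, 3, 4, 5, 6}  B4 = {2, 3, 4, 5, 6}
Tree: B1–B2, B2–B3, B3–B4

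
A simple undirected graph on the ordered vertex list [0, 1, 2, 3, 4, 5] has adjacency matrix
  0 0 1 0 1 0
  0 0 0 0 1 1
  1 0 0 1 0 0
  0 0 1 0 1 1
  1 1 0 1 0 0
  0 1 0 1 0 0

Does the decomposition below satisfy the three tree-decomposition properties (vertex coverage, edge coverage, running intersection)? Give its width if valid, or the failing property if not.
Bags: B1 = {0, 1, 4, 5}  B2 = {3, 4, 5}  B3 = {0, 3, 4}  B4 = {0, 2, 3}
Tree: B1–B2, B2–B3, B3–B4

A tree decomposition must satisfy three properties: every vertex lies in some bag; for every edge, both endpoints lie together in some bag; and for every vertex, the bags containing it form a connected subtree. Here bags containing vertex 0 are not connected in the tree, so the decomposition is invalid.

No — bags containing vertex 0 are not connected in the tree.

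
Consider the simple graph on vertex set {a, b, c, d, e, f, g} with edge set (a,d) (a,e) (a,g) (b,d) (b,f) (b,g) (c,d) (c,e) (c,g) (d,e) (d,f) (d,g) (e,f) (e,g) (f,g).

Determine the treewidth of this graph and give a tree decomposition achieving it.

Treewidth 3.
Bags: B1 = {c, d, e, g}  B2 = {d, e, f, g}  B3 = {a, d, e, g}  B4 = {b, d, f, g}
Tree: B1–B2, B2–B3, B2–B4

Each bag holds 4 vertices, so the decomposition has width 3, which upper-bounds the treewidth. Conversely, {d, e, f, g} is a clique of size 4, and the vertices of any clique must share a bag in every tree decomposition; so some bag has ≥ 4 vertices and tw(G) ≥ 3. The upper and lower bounds meet at 3, so that is the treewidth.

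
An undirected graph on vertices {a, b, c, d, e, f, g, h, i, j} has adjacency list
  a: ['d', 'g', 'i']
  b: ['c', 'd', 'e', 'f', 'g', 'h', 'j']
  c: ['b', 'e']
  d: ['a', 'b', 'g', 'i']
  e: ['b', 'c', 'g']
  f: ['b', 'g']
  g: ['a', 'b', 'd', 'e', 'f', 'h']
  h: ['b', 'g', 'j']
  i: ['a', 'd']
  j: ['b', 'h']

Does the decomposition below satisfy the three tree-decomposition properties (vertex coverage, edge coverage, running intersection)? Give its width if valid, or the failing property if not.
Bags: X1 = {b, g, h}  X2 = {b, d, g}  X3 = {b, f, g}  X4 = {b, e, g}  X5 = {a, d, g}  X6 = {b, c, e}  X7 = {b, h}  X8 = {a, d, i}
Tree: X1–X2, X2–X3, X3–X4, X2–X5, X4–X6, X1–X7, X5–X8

No — vertex j appears in no bag.

A tree decomposition must satisfy three properties: every vertex lies in some bag; for every edge, both endpoints lie together in some bag; and for every vertex, the bags containing it form a connected subtree. Here vertex j appears in no bag, so the decomposition is invalid.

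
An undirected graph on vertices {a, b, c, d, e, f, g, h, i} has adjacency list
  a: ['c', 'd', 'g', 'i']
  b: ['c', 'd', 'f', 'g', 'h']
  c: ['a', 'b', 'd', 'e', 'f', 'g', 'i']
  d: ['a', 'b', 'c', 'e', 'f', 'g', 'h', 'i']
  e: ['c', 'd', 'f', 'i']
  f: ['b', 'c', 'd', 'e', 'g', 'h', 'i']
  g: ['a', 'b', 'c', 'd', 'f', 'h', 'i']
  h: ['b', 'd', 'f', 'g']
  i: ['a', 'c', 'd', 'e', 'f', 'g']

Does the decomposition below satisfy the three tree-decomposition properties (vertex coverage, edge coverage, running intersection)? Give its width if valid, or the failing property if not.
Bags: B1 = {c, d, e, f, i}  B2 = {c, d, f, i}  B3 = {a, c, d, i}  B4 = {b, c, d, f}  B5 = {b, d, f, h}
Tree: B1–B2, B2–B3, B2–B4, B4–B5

No — vertex g appears in no bag.

A tree decomposition must satisfy three properties: every vertex lies in some bag; for every edge, both endpoints lie together in some bag; and for every vertex, the bags containing it form a connected subtree. Here vertex g appears in no bag, so the decomposition is invalid.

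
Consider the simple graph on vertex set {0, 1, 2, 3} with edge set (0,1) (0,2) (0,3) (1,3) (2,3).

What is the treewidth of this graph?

2

A width-2 tree decomposition is:
Bags: B1 = {0, 1, 3}  B2 = {0, 2, 3}
Tree: B1–B2
Every bag has size at most 3, so the width is 3 − 1 = 2 and tw(G) ≤ 2. Conversely, {0, 1, 3} is a clique of size 3, and the vertices of any clique must share a bag in every tree decomposition; so some bag has ≥ 3 vertices and tw(G) ≥ 2. Hence tw(G) = 2 exactly.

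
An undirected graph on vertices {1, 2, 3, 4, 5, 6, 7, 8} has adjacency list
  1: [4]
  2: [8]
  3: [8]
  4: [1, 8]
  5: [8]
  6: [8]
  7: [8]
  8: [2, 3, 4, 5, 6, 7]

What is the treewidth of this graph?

1

A width-1 tree decomposition is:
Bags: B1 = {3, 8}  B2 = {2, 8}  B3 = {6, 8}  B4 = {4, 8}  B5 = {1, 4}  B6 = {5, 8}  B7 = {7, 8}
Tree: B1–B2, B2–B3, B1–B4, B4–B5, B4–B6, B3–B7
Every bag has size at most 2, so the width is 2 − 1 = 1 and tw(G) ≤ 1. Any graph with an edge has treewidth ≥ 1, and G has the edge 3–8. Hence tw(G) = 1 exactly.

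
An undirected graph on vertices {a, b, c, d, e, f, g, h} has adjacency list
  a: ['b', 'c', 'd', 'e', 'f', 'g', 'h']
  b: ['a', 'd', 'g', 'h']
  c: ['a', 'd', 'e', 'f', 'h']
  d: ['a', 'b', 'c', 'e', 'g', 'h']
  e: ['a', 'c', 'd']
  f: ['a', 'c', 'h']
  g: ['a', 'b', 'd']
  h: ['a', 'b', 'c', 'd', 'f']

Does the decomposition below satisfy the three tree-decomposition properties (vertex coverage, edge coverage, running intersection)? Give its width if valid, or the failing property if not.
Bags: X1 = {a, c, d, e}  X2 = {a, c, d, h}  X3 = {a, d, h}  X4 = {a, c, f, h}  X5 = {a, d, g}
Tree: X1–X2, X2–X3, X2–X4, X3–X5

A tree decomposition must satisfy three properties: every vertex lies in some bag; for every edge, both endpoints lie together in some bag; and for every vertex, the bags containing it form a connected subtree. Here vertex b appears in no bag, so the decomposition is invalid.

No — vertex b appears in no bag.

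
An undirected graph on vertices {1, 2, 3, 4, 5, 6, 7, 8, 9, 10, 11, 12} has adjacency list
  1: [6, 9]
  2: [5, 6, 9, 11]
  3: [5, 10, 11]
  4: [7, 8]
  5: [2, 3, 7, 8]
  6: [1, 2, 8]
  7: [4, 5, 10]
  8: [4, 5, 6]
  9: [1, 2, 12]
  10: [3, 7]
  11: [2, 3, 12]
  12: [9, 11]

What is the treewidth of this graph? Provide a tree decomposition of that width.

The largest bag has 4 vertices, giving width 3; this decomposition certifies tw(G) ≤ 3. For the lower bound: the 4 vertex sets {4,7,10}, {3}, {5}, {2,6,8,11} are disjoint, each induces a connected subgraph, and every pair is joined by at least one edge of G. Contracting each set to a single vertex therefore yields K_{4} as a minor, and since treewidth is minor-monotone, tw(G) ≥ tw(K_{4}) = 3. Combining the bounds, tw(G) = 3.

Treewidth 3.
One such decomposition:
Bags: B1 = {3, 4, 7, 10}  B2 = {3, 4, 5, 7}  B3 = {3, 4, 5, 8}  B4 = {3, 5, 8, 11}  B5 = {2, 5, 8, 11}  B6 = {2, 6, 8, 11}  B7 = {2, 6, 11, 12}  B8 = {2, 6, 9, 12}  B9 = {1, 6, 9, 12}
Tree: B1–B2, B2–B3, B3–B4, B4–B5, B5–B6, B6–B7, B7–B8, B8–B9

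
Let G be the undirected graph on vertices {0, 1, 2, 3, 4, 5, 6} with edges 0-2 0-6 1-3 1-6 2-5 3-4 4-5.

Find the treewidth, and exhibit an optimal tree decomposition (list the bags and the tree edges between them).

Treewidth 2.
Bags: B1 = {0, 2, 6}  B2 = {1, 2, 6}  B3 = {1, 2, 3}  B4 = {2, 3, 4}  B5 = {2, 4, 5}
Tree: B1–B2, B2–B3, B3–B4, B4–B5

Each bag holds 3 vertices, so the decomposition has width 2, which upper-bounds the treewidth. The edges 2–0–6–1–3–4–5–2 form a cycle, so G is not a tree and its treewidth is at least 2. The upper and lower bounds meet at 2, so that is the treewidth.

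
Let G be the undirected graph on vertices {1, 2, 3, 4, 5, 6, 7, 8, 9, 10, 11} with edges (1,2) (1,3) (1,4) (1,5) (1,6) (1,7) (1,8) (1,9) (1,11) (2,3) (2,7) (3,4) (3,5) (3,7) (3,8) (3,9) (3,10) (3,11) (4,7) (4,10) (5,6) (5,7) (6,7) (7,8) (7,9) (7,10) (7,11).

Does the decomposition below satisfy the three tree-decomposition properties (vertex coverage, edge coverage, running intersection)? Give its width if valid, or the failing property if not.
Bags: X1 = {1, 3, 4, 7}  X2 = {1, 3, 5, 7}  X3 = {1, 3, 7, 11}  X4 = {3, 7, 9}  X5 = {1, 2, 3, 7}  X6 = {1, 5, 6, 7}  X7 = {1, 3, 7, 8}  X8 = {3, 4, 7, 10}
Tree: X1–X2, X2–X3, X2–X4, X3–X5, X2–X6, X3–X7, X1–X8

A tree decomposition must satisfy three properties: every vertex lies in some bag; for every edge, both endpoints lie together in some bag; and for every vertex, the bags containing it form a connected subtree. Here edge (1,9) lies in no bag, so the decomposition is invalid.

No — edge (1,9) lies in no bag.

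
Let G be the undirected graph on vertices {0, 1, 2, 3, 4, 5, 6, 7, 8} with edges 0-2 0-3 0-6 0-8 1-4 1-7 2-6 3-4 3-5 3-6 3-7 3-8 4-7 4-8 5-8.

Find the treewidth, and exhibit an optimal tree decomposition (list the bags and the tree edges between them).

Treewidth 2.
Bags: B1 = {3, 4, 8}  B2 = {3, 4, 7}  B3 = {0, 3, 8}  B4 = {0, 3, 6}  B5 = {1, 4, 7}  B6 = {3, 5, 8}  B7 = {0, 2, 6}
Tree: B1–B2, B1–B3, B3–B4, B2–B5, B3–B6, B4–B7

The largest bag has 3 vertices, giving width 2; this decomposition certifies tw(G) ≤ 2. For the lower bound, the 3 vertices {1, 4, 7} are pairwise adjacent, and any tree decomposition puts a clique entirely inside one bag — forcing width ≥ 2. Therefore the treewidth is 2.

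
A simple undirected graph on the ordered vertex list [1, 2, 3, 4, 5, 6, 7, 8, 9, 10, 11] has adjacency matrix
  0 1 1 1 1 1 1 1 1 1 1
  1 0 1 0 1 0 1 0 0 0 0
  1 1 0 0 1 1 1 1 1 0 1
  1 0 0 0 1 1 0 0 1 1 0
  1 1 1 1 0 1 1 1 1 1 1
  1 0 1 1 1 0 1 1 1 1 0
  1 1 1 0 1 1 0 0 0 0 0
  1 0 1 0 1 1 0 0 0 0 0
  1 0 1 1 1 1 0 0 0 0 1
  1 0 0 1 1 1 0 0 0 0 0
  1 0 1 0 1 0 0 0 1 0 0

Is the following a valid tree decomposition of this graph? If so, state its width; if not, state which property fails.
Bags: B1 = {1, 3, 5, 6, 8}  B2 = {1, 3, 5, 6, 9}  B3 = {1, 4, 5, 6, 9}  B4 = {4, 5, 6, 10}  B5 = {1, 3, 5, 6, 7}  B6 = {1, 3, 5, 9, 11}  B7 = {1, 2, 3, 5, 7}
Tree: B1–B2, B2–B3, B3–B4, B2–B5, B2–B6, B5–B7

A tree decomposition must satisfy three properties: every vertex lies in some bag; for every edge, both endpoints lie together in some bag; and for every vertex, the bags containing it form a connected subtree. Here edge (1,10) lies in no bag, so the decomposition is invalid.

No — edge (1,10) lies in no bag.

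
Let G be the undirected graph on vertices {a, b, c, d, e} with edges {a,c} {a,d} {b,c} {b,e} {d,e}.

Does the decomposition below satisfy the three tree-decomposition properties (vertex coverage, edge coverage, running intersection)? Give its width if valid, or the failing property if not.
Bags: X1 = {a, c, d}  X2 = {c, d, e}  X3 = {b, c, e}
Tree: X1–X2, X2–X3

Every vertex of G appears in some bag (union = {a, b, c, d, e}); every edge is covered by a bag; and for each vertex v the set of bags containing v is connected in the bag tree. The decomposition is therefore valid. The largest bag has 3 vertices, so the width is 2.

Yes; width 2.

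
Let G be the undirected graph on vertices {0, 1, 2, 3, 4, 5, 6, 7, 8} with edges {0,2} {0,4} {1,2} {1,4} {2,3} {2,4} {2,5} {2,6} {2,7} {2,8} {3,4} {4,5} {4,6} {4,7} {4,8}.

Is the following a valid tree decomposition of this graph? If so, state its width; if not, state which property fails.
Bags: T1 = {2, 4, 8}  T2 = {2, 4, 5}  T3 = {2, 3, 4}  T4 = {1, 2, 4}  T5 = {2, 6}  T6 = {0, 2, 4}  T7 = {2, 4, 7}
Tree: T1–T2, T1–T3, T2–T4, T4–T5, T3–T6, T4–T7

No — edge (4,6) lies in no bag.

A tree decomposition must satisfy three properties: every vertex lies in some bag; for every edge, both endpoints lie together in some bag; and for every vertex, the bags containing it form a connected subtree. Here edge (4,6) lies in no bag, so the decomposition is invalid.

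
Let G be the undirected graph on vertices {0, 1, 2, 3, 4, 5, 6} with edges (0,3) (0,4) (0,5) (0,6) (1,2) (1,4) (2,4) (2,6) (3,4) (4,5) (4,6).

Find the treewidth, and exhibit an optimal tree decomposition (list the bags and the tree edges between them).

The largest bag has 3 vertices, giving width 2; this decomposition certifies tw(G) ≤ 2. Conversely, {0, 3, 4} is a clique of size 3, and the vertices of any clique must share a bag in every tree decomposition; so some bag has ≥ 3 vertices and tw(G) ≥ 2. Hence tw(G) = 2 exactly.

Treewidth 2.
Bags: B1 = {0, 3, 4}  B2 = {0, 4, 5}  B3 = {0, 4, 6}  B4 = {2, 4, 6}  B5 = {1, 2, 4}
Tree: B1–B2, B2–B3, B3–B4, B4–B5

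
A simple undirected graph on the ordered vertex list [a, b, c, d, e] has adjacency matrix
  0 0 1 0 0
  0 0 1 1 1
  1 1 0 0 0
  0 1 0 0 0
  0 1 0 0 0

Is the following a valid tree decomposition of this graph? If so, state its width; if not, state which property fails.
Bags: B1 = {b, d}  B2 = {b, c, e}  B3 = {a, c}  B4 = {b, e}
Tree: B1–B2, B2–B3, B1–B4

No — bags containing vertex e are not connected in the tree.

A tree decomposition must satisfy three properties: every vertex lies in some bag; for every edge, both endpoints lie together in some bag; and for every vertex, the bags containing it form a connected subtree. Here bags containing vertex e are not connected in the tree, so the decomposition is invalid.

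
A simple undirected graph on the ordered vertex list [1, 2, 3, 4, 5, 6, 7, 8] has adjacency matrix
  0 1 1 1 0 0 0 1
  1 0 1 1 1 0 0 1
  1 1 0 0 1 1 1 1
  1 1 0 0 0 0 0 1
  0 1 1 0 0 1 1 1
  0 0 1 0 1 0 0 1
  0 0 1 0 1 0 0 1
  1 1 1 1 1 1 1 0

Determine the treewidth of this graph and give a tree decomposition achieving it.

Each bag holds 4 vertices, so the decomposition has width 3, which upper-bounds the treewidth. Conversely, {1, 2, 3, 8} is a clique of size 4, and the vertices of any clique must share a bag in every tree decomposition; so some bag has ≥ 4 vertices and tw(G) ≥ 3. The upper and lower bounds meet at 3, so that is the treewidth.

Treewidth 3.
One optimal decomposition is:
Bags: B1 = {1, 2, 3, 8}  B2 = {2, 3, 5, 8}  B3 = {3, 5, 6, 8}  B4 = {3, 5, 7, 8}  B5 = {1, 2, 4, 8}
Tree: B1–B2, B2–B3, B2–B4, B1–B5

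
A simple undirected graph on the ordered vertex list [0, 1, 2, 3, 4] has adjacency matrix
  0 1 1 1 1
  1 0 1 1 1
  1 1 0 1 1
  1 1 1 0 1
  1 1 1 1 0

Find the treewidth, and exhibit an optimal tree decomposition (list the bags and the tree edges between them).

A single bag containing all 5 vertices is trivially a valid decomposition of width 4. On the other hand G contains the 5-clique {0, 1, 2, 3, 4}. A clique must lie in a single bag of any decomposition, so no decomposition can have width below 4. Hence tw(G) = 4 exactly.

Treewidth 4.
One optimal decomposition is:
Bags: B1 = {0, 1, 2, 3, 4}
Tree: (single bag)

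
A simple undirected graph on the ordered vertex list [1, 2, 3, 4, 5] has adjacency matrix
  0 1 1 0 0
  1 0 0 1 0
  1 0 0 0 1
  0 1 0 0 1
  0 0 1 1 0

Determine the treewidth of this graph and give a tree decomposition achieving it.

The largest bag has 3 vertices, giving width 2; this decomposition certifies tw(G) ≤ 2. Since 2–4–5–3–1–2 is a cycle in G, G is not acyclic. Forests are exactly the graphs of treewidth ≤ 1, so tw(G) ≥ 2. Therefore the treewidth is 2.

Treewidth 2.
One such decomposition:
Bags: B1 = {2, 4, 5}  B2 = {2, 3, 5}  B3 = {1, 2, 3}
Tree: B1–B2, B2–B3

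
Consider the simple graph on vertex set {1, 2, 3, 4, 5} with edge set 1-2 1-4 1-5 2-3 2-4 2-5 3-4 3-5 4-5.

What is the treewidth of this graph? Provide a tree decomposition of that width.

Every bag has size at most 4, so the width is 4 − 1 = 3 and tw(G) ≤ 3. For the lower bound, the 4 vertices {1, 2, 4, 5} are pairwise adjacent, and any tree decomposition puts a clique entirely inside one bag — forcing width ≥ 3. The upper and lower bounds meet at 3, so that is the treewidth.

Treewidth 3.
One such decomposition:
Bags: B1 = {2, 3, 4, 5}  B2 = {1, 2, 4, 5}
Tree: B1–B2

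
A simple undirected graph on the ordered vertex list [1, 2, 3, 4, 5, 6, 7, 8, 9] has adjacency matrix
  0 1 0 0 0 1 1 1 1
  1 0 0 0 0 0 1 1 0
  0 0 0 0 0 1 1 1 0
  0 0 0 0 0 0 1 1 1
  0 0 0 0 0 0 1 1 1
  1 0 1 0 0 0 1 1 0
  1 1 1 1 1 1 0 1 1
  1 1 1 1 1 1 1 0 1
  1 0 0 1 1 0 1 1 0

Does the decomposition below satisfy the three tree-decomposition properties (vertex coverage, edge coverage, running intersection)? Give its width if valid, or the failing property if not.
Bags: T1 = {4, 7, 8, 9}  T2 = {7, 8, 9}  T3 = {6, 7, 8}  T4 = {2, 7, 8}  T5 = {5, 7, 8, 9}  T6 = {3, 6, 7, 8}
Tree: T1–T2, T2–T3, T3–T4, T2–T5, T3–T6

A tree decomposition must satisfy three properties: every vertex lies in some bag; for every edge, both endpoints lie together in some bag; and for every vertex, the bags containing it form a connected subtree. Here vertex 1 appears in no bag, so the decomposition is invalid.

No — vertex 1 appears in no bag.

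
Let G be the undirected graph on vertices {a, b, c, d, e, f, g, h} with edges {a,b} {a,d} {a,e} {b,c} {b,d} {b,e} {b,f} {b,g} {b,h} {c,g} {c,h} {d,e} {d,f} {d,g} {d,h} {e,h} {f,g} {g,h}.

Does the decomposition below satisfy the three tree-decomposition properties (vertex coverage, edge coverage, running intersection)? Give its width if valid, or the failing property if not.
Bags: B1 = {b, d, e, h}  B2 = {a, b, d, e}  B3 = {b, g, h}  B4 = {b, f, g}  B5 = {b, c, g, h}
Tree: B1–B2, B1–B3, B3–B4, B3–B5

No — edge (d,g) lies in no bag.

A tree decomposition must satisfy three properties: every vertex lies in some bag; for every edge, both endpoints lie together in some bag; and for every vertex, the bags containing it form a connected subtree. Here edge (d,g) lies in no bag, so the decomposition is invalid.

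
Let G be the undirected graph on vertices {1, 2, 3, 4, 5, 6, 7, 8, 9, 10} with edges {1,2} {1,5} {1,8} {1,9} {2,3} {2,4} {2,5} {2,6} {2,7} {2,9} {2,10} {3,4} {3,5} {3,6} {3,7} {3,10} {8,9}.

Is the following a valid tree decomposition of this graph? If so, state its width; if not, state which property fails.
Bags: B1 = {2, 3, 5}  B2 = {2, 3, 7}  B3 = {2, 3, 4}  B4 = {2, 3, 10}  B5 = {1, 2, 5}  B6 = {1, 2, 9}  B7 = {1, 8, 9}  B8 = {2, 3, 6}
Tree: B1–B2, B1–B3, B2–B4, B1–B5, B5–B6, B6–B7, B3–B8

Every vertex of G appears in some bag (union = {1, 2, 3, 4, 5, 6, 7, 8, 9, 10}); every edge is covered by a bag; and for each vertex v the set of bags containing v is connected in the bag tree. The decomposition is therefore valid. The largest bag has 3 vertices, so the width is 2.

Yes; width 2.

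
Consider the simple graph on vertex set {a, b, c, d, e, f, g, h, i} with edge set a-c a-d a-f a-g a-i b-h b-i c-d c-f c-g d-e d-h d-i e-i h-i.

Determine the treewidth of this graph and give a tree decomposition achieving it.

The largest bag has 3 vertices, giving width 2; this decomposition certifies tw(G) ≤ 2. For the lower bound, the 3 vertices {a, c, d} are pairwise adjacent, and any tree decomposition puts a clique entirely inside one bag — forcing width ≥ 2. Hence tw(G) = 2 exactly.

Treewidth 2.
One optimal decomposition is:
Bags: B1 = {a, c, d}  B2 = {a, c, g}  B3 = {a, d, i}  B4 = {d, h, i}  B5 = {d, e, i}  B6 = {b, h, i}  B7 = {a, c, f}
Tree: B1–B2, B1–B3, B3–B4, B4–B5, B4–B6, B1–B7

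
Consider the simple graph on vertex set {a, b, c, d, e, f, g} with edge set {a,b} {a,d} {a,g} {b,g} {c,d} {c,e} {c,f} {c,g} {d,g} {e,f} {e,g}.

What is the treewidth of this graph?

2

A width-2 tree decomposition is:
Bags: B1 = {c, d, g}  B2 = {c, e, g}  B3 = {a, d, g}  B4 = {a, b, g}  B5 = {c, e, f}
Tree: B1–B2, B1–B3, B3–B4, B2–B5
Every bag has size at most 3, so the width is 3 − 1 = 2 and tw(G) ≤ 2. On the other hand G contains the 3-clique {c, d, g}. A clique must lie in a single bag of any decomposition, so no decomposition can have width below 2. The upper and lower bounds meet at 2, so that is the treewidth.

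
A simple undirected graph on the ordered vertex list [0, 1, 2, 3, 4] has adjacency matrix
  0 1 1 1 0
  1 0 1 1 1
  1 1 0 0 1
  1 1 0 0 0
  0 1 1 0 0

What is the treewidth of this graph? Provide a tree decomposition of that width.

Each bag holds 3 vertices, so the decomposition has width 2, which upper-bounds the treewidth. Conversely, {0, 1, 2} is a clique of size 3, and the vertices of any clique must share a bag in every tree decomposition; so some bag has ≥ 3 vertices and tw(G) ≥ 2. Hence tw(G) = 2 exactly.

Treewidth 2.
Bags: B1 = {1, 2, 4}  B2 = {0, 1, 2}  B3 = {0, 1, 3}
Tree: B1–B2, B2–B3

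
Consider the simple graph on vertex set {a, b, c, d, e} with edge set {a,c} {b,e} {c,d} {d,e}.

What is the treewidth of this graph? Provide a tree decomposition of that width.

Each bag holds 2 vertices, so the decomposition has width 1, which upper-bounds the treewidth. Any graph with an edge has treewidth ≥ 1, and G has the edge b–e. Hence tw(G) = 1 exactly.

Treewidth 1.
One such decomposition:
Bags: B1 = {b, e}  B2 = {d, e}  B3 = {c, d}  B4 = {a, c}
Tree: B1–B2, B2–B3, B3–B4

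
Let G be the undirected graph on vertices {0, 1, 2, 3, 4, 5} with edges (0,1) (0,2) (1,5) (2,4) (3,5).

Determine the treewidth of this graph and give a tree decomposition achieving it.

Each bag holds 2 vertices, so the decomposition has width 1, which upper-bounds the treewidth. Any graph with an edge has treewidth ≥ 1, and G has the edge 3–5. The upper and lower bounds meet at 1, so that is the treewidth.

Treewidth 1.
One such decomposition:
Bags: B1 = {3, 5}  B2 = {1, 5}  B3 = {0, 1}  B4 = {0, 2}  B5 = {2, 4}
Tree: B1–B2, B2–B3, B3–B4, B4–B5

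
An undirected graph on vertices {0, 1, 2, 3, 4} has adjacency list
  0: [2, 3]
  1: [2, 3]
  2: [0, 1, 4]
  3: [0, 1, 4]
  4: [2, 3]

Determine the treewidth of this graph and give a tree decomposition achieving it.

The largest bag has 3 vertices, giving width 2; this decomposition certifies tw(G) ≤ 2. For the lower bound, G contains the cycle 4–3–1–2–4, so G is not a forest; only forests have treewidth ≤ 1, hence tw(G) ≥ 2. Therefore the treewidth is 2.

Treewidth 2.
One such decomposition:
Bags: B1 = {2, 3, 4}  B2 = {1, 2, 3}  B3 = {0, 2, 3}
Tree: B1–B2, B2–B3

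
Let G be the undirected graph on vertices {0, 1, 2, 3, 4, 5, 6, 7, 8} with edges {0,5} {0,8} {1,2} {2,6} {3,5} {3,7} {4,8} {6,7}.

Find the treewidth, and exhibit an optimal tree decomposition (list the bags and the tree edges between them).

Treewidth 1.
Bags: B1 = {1, 2}  B2 = {2, 6}  B3 = {6, 7}  B4 = {3, 7}  B5 = {3, 5}  B6 = {0, 5}  B7 = {0, 8}  B8 = {4, 8}
Tree: B1–B2, B2–B3, B3–B4, B4–B5, B5–B6, B6–B7, B7–B8

Each bag holds 2 vertices, so the decomposition has width 1, which upper-bounds the treewidth. G has an edge, so its treewidth is at least 1. The upper and lower bounds meet at 1, so that is the treewidth.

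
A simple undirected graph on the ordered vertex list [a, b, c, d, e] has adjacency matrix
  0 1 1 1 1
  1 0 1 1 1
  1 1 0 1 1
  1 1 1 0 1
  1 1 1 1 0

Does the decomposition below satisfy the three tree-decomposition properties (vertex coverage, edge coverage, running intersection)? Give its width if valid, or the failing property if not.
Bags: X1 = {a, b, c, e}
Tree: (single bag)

No — vertex d appears in no bag.

A tree decomposition must satisfy three properties: every vertex lies in some bag; for every edge, both endpoints lie together in some bag; and for every vertex, the bags containing it form a connected subtree. Here vertex d appears in no bag, so the decomposition is invalid.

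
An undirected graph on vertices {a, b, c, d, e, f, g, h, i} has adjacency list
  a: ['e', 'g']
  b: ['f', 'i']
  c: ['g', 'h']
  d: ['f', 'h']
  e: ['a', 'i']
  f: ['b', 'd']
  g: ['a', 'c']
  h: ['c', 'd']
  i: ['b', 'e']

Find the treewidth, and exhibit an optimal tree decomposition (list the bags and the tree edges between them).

Treewidth 2.
One optimal decomposition is:
Bags: B1 = {b, f, i}  B2 = {d, f, i}  B3 = {d, h, i}  B4 = {c, h, i}  B5 = {c, g, i}  B6 = {a, g, i}  B7 = {a, e, i}
Tree: B1–B2, B2–B3, B3–B4, B4–B5, B5–B6, B6–B7

Each bag holds 3 vertices, so the decomposition has width 2, which upper-bounds the treewidth. Since i–b–f–d–h–c–g–a–e–i is a cycle in G, G is not acyclic. Forests are exactly the graphs of treewidth ≤ 1, so tw(G) ≥ 2. The upper and lower bounds meet at 2, so that is the treewidth.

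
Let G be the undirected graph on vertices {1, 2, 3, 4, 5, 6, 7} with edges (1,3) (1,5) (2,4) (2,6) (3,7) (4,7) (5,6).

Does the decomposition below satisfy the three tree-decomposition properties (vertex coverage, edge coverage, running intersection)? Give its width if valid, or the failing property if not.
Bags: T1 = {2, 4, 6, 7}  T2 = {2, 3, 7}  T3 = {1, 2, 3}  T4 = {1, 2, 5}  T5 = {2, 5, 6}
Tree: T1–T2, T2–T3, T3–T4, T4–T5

No — bags containing vertex 6 are not connected in the tree.

A tree decomposition must satisfy three properties: every vertex lies in some bag; for every edge, both endpoints lie together in some bag; and for every vertex, the bags containing it form a connected subtree. Here bags containing vertex 6 are not connected in the tree, so the decomposition is invalid.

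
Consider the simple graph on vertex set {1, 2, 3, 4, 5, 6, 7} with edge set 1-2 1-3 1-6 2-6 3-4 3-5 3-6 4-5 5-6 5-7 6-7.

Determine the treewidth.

2

A width-2 tree decomposition is:
Bags: B1 = {3, 4, 5}  B2 = {3, 5, 6}  B3 = {5, 6, 7}  B4 = {1, 3, 6}  B5 = {1, 2, 6}
Tree: B1–B2, B2–B3, B2–B4, B4–B5
The largest bag has 3 vertices, giving width 2; this decomposition certifies tw(G) ≤ 2. For the lower bound, the 3 vertices {3, 4, 5} are pairwise adjacent, and any tree decomposition puts a clique entirely inside one bag — forcing width ≥ 2. The upper and lower bounds meet at 2, so that is the treewidth.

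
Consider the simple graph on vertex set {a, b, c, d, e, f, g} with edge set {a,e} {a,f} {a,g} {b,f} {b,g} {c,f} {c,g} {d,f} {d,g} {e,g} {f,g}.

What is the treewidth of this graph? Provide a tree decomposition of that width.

Treewidth 2.
Bags: B1 = {d, f, g}  B2 = {a, f, g}  B3 = {a, e, g}  B4 = {b, f, g}  B5 = {c, f, g}
Tree: B1–B2, B2–B3, B2–B4, B2–B5

Each bag holds 3 vertices, so the decomposition has width 2, which upper-bounds the treewidth. Conversely, {a, e, g} is a clique of size 3, and the vertices of any clique must share a bag in every tree decomposition; so some bag has ≥ 3 vertices and tw(G) ≥ 2. Combining the bounds, tw(G) = 2.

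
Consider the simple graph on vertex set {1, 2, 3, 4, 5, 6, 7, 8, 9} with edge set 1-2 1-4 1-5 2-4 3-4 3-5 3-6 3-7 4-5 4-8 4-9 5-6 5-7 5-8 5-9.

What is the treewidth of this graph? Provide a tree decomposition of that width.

Treewidth 2.
One such decomposition:
Bags: B1 = {4, 5, 9}  B2 = {3, 4, 5}  B3 = {1, 4, 5}  B4 = {4, 5, 8}  B5 = {3, 5, 6}  B6 = {3, 5, 7}  B7 = {1, 2, 4}
Tree: B1–B2, B2–B3, B3–B4, B2–B5, B2–B6, B3–B7

Every bag has size at most 3, so the width is 3 − 1 = 2 and tw(G) ≤ 2. Conversely, {1, 2, 4} is a clique of size 3, and the vertices of any clique must share a bag in every tree decomposition; so some bag has ≥ 3 vertices and tw(G) ≥ 2. Therefore the treewidth is 2.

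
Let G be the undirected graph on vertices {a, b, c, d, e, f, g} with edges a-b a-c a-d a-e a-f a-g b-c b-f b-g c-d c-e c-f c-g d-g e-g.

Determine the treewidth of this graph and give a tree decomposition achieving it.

Every bag has size at most 4, so the width is 4 − 1 = 3 and tw(G) ≤ 3. On the other hand G contains the 4-clique {a, c, d, g}. A clique must lie in a single bag of any decomposition, so no decomposition can have width below 3. Therefore the treewidth is 3.

Treewidth 3.
Bags: B1 = {a, b, c, g}  B2 = {a, b, c, f}  B3 = {a, c, d, g}  B4 = {a, c, e, g}
Tree: B1–B2, B1–B3, B3–B4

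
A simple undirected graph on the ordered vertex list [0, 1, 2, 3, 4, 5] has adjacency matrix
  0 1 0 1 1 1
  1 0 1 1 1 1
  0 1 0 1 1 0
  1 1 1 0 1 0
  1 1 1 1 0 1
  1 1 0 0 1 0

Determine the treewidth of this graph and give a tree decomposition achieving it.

Treewidth 3.
One such decomposition:
Bags: B1 = {1, 2, 3, 4}  B2 = {0, 1, 3, 4}  B3 = {0, 1, 4, 5}
Tree: B1–B2, B2–B3

The largest bag has 4 vertices, giving width 3; this decomposition certifies tw(G) ≤ 3. On the other hand G contains the 4-clique {0, 1, 3, 4}. A clique must lie in a single bag of any decomposition, so no decomposition can have width below 3. Combining the bounds, tw(G) = 3.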